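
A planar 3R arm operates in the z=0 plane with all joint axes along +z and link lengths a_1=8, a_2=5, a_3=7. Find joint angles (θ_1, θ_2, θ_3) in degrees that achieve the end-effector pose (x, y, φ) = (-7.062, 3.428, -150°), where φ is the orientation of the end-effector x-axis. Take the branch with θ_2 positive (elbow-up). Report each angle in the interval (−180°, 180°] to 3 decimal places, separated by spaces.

wrist centre = target − a_3·(cos φ, sin φ) = (-0.9998, 6.9280)
cos θ_2 = (48.9968−8²−5²)/(2·8·5) = -0.5000; θ_2 = 120.0026° (elbow-up)
β = atan2(6.9280,-0.9998) = 98.2120°; ψ = atan2(4.3300,5.4998) = 38.2135°
θ_1 = β − ψ = 59.9985°
θ_3 = φ − θ_1 − θ_2 = 29.9988° (wrapped to (-180°,180°])

59.999 120.003 29.999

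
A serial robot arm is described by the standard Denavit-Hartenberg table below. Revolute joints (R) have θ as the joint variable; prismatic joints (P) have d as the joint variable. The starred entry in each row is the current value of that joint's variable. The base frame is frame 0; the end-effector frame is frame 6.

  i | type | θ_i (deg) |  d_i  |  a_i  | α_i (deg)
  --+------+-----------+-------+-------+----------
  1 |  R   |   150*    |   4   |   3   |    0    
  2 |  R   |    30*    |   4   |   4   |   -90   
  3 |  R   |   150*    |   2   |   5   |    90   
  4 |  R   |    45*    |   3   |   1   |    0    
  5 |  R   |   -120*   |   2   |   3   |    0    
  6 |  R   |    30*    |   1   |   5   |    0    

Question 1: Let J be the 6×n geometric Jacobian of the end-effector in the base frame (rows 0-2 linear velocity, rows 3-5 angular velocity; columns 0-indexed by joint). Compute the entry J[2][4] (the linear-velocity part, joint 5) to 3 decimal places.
-3.217

axis z_4 = (-0.5000,-0.0000,-0.8660); lever o_n−o_4 = (2.2343,6.4333,-4.7541)
cross product → J_v[:, 4] = (5.5714,-4.3120,-3.2167)
J_ω[:, 4] = z_4
entry J[2][4] = -3.2167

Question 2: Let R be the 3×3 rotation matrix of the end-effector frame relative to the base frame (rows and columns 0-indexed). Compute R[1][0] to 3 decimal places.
End-effector x-axis (col 0 of R) = (0.6124,0.7071,-0.3536)
R[1][0] = 0.7071

0.707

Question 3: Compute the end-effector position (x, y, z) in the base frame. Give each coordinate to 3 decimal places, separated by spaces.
-0.921 5.226 -2.206

after link 1: o_1 = (-2.5981, 1.5000, 4.0000)
after link 2: o_2 = (-6.5981, 1.5000, 8.0000)
after link 3: o_3 = (-2.2679, -0.5000, 5.5000)
after link 4: o_4 = (-3.1556, -1.2071, 2.5484)
after link 5: o_5 = (-3.4831, 1.6907, 0.4281)
after link 6: o_6 = (-0.9213, 5.2262, -2.2057)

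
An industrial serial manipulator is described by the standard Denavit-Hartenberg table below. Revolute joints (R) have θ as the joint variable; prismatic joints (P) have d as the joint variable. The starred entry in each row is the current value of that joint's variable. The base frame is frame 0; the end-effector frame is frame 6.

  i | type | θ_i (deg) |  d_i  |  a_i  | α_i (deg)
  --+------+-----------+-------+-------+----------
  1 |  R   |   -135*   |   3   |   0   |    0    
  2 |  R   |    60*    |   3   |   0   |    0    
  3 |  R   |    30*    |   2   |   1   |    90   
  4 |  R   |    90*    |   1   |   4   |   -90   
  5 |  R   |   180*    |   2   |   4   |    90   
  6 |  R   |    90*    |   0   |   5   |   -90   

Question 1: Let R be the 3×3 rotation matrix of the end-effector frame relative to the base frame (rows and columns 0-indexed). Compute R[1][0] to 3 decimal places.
End-effector x-axis (col 0 of R) = (-0.7071,0.7071,0.0000)
R[1][0] = 0.7071

0.707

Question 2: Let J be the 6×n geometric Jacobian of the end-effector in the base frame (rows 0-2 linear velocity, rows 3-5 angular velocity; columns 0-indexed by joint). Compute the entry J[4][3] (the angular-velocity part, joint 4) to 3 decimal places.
-0.707

axis z_3 = (-0.7071,-0.7071,0.0000); lever o_n−o_3 = (-5.6569,4.2426,0.0000)
cross product → J_v[:, 3] = (-0.0000,-0.0000,-7.0000)
J_ω[:, 3] = z_3
entry J[4][3] = -0.7071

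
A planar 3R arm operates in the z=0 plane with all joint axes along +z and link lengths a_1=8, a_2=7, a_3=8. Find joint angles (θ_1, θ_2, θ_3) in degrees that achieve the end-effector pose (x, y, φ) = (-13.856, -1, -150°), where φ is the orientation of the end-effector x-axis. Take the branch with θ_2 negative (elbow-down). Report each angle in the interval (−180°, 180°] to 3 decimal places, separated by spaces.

-150.000 -120.003 120.003

wrist centre = target − a_3·(cos φ, sin φ) = (-6.9278, 3.0000)
cos θ_2 = (56.9944−8²−7²)/(2·8·7) = -0.5001; θ_2 = -120.0033° (elbow-down)
β = atan2(3.0000,-6.9278) = 156.5855°; ψ = atan2(-6.0620,4.4996) = -53.4145°
θ_1 = β − ψ = 210.0000°
θ_3 = φ − θ_1 − θ_2 = 120.0033° (wrapped to (-180°,180°])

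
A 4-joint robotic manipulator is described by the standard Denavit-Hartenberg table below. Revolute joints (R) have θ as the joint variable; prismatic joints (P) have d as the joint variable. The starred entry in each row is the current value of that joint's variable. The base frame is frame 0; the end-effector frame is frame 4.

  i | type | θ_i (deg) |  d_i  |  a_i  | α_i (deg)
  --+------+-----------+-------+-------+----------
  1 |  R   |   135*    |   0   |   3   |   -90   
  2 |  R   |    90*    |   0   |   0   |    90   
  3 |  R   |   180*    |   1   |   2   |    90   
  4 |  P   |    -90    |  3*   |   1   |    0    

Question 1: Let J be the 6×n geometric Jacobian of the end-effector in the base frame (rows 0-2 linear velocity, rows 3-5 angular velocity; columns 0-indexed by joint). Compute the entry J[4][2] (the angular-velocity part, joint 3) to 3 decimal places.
axis z_2 = (-0.7071,0.7071,0.0000); lever o_n−o_2 = (-2.1213,-2.1213,2.0000)
cross product → J_v[:, 2] = (1.4142,1.4142,3.0000)
J_ω[:, 2] = z_2
entry J[4][2] = 0.7071

0.707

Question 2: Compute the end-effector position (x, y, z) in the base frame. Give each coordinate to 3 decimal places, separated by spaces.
after link 1: o_1 = (-2.1213, 2.1213, 0.0000)
after link 2: o_2 = (-2.1213, 2.1213, 0.0000)
after link 3: o_3 = (-2.8284, 2.8284, 2.0000)
after link 4: o_4 = (-4.2426, 0.0000, 2.0000)

-4.243 0.000 2.000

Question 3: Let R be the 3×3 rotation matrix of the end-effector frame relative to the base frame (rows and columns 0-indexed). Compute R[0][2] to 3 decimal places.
End-effector z-axis (col 2 of R) = (-0.7071,-0.7071,-0.0000)
R[0][2] = -0.7071

-0.707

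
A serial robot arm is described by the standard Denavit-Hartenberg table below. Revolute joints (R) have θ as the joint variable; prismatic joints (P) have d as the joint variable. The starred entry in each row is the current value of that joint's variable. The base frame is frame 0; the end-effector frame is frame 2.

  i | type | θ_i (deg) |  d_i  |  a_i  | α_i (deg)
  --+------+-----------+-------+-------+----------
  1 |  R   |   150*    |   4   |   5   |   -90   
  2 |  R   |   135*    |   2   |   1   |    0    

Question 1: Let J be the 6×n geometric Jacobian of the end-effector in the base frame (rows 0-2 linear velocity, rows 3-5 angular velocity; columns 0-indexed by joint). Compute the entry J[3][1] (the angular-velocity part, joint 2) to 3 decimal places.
-0.500

axis z_1 = (-0.5000,-0.8660,0.0000); lever o_n−o_1 = (-0.3876,-2.0856,-0.7071)
cross product → J_v[:, 1] = (0.6124,-0.3536,0.7071)
J_ω[:, 1] = z_1
entry J[3][1] = -0.5000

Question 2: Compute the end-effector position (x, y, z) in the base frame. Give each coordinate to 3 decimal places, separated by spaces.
after link 1: o_1 = (-4.3301, 2.5000, 4.0000)
after link 2: o_2 = (-4.7178, 0.4144, 3.2929)

-4.718 0.414 3.293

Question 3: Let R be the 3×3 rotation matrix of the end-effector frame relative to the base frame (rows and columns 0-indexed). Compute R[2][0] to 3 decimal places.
-0.707

End-effector x-axis (col 0 of R) = (0.6124,-0.3536,-0.7071)
R[2][0] = -0.7071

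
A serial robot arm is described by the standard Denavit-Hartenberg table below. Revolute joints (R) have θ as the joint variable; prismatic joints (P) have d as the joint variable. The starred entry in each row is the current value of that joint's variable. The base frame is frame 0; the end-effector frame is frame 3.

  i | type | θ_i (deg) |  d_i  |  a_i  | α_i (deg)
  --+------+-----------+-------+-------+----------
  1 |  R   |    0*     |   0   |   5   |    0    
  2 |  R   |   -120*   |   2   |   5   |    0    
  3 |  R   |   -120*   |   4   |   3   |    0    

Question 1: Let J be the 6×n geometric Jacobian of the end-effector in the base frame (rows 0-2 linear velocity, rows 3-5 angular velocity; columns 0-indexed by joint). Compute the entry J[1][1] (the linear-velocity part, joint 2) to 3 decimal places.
axis z_1 = (0.0000,0.0000,1.0000); lever o_n−o_1 = (-4.0000,-1.7321,6.0000)
cross product → J_v[:, 1] = (1.7321,-4.0000,0.0000)
J_ω[:, 1] = z_1
entry J[1][1] = -4.0000

-4.000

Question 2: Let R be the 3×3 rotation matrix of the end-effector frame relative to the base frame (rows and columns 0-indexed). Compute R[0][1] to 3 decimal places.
End-effector y-axis (col 1 of R) = (-0.8660,-0.5000,0.0000)
R[0][1] = -0.8660

-0.866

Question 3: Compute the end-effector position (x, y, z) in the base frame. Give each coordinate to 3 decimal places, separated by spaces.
1.000 -1.732 6.000

after link 1: o_1 = (5.0000, 0.0000, 0.0000)
after link 2: o_2 = (2.5000, -4.3301, 2.0000)
after link 3: o_3 = (1.0000, -1.7321, 6.0000)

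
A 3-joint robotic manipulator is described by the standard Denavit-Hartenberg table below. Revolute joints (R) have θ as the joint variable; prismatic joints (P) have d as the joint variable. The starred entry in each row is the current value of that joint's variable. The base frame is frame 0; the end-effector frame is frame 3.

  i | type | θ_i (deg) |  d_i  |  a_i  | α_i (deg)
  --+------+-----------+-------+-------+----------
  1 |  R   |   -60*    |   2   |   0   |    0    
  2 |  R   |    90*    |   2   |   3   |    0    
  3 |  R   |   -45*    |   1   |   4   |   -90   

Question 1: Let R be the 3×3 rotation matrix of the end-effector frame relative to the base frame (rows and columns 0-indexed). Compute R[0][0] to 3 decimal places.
End-effector x-axis (col 0 of R) = (0.9659,-0.2588,0.0000)
R[0][0] = 0.9659

0.966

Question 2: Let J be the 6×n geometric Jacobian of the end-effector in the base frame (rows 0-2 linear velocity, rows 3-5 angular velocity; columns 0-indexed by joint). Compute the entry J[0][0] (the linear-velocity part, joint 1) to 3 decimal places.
axis z_0 = ẑ; lever o_n−o_0 = (6.4618,0.4647,5.0000)
cross product → J_v[:, 0] = (-0.4647,6.4618,0.0000)
J_ω[:, 0] = z_0
entry J[0][0] = -0.4647

-0.465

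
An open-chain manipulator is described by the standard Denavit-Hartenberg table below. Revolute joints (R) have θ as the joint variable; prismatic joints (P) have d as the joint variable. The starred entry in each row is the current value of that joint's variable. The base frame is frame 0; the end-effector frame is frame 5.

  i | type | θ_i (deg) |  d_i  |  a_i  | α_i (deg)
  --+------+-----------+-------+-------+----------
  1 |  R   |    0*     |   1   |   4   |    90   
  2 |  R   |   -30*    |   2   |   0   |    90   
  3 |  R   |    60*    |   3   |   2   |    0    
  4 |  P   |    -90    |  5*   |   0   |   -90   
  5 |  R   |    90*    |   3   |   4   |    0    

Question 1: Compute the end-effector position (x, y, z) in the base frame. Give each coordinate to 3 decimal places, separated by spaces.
after link 1: o_1 = (4.0000, 0.0000, 1.0000)
after link 2: o_2 = (4.0000, -2.0000, 1.0000)
after link 3: o_3 = (3.3660, -3.7321, -2.0981)
after link 4: o_4 = (0.8660, -3.7321, -6.4282)
after link 5: o_5 = (4.1651, -6.3301, -3.7141)

4.165 -6.330 -3.714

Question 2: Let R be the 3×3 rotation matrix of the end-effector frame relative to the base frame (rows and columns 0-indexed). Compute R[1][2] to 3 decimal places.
-0.866

End-effector z-axis (col 2 of R) = (0.4330,-0.8660,-0.2500)
R[1][2] = -0.8660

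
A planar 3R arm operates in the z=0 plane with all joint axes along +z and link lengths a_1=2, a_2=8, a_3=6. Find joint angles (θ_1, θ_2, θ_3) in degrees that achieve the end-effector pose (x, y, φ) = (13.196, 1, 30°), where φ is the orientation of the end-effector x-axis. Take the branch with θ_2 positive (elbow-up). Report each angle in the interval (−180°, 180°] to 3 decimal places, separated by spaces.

-90.004 90.004 30.000

wrist centre = target − a_3·(cos φ, sin φ) = (7.9998, -2.0000)
cos θ_2 = (67.9976−2²−8²)/(2·2·8) = -0.0001; θ_2 = 90.0044° (elbow-up)
β = atan2(-2.0000,7.9998) = -14.0365°; ψ = atan2(8.0000,1.9994) = 75.9679°
θ_1 = β − ψ = -90.0044°
θ_3 = φ − θ_1 − θ_2 = 30.0000° (wrapped to (-180°,180°])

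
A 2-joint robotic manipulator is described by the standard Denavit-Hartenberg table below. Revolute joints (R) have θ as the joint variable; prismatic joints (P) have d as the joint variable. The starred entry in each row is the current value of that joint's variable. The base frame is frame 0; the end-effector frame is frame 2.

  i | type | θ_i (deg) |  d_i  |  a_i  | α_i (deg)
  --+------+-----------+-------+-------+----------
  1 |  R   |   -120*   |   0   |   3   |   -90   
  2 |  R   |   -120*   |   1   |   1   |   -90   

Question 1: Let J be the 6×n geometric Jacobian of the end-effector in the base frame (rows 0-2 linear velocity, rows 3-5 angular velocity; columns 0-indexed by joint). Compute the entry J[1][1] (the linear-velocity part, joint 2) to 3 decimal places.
-0.750

axis z_1 = (0.8660,-0.5000,0.0000); lever o_n−o_1 = (1.1160,-0.0670,0.8660)
cross product → J_v[:, 1] = (-0.4330,-0.7500,0.5000)
J_ω[:, 1] = z_1
entry J[1][1] = -0.7500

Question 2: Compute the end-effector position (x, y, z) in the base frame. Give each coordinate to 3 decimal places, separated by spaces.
after link 1: o_1 = (-1.5000, -2.5981, 0.0000)
after link 2: o_2 = (-0.3840, -2.6651, 0.8660)

-0.384 -2.665 0.866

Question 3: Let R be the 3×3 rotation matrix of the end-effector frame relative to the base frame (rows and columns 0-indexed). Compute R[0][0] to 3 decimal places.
0.250

End-effector x-axis (col 0 of R) = (0.2500,0.4330,0.8660)
R[0][0] = 0.2500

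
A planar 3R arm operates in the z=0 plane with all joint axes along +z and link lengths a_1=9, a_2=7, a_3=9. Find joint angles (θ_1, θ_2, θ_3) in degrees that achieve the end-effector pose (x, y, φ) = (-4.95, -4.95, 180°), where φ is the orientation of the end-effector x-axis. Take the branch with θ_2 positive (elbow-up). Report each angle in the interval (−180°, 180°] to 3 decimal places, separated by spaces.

-101.418 135.000 146.418

wrist centre = target − a_3·(cos φ, sin φ) = (4.0500, -4.9500)
cos θ_2 = (40.9050−9²−7²)/(2·9·7) = -0.7071; θ_2 = 134.9997° (elbow-up)
β = atan2(-4.9500,4.0500) = -50.7106°; ψ = atan2(4.9498,4.0503) = 50.7074°
θ_1 = β − ψ = -101.4180°
θ_3 = φ − θ_1 − θ_2 = 146.4183° (wrapped to (-180°,180°])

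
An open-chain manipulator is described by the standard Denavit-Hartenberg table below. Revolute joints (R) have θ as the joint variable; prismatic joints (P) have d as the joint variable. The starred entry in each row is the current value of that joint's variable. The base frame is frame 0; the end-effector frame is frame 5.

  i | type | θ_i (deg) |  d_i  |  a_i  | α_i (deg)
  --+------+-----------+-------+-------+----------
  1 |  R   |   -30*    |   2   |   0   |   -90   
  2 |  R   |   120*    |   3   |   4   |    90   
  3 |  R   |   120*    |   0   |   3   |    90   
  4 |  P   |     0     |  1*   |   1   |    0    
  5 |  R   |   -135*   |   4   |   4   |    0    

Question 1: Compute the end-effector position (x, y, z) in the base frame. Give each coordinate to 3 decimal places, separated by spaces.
-2.217 8.803 -3.293

after link 1: o_1 = (0.0000, 0.0000, 2.0000)
after link 2: o_2 = (-0.2321, 3.5981, -1.4641)
after link 3: o_3 = (1.7165, 5.4731, -0.1651)
after link 4: o_4 = (2.2410, 6.7476, -0.4821)
after link 5: o_5 = (-2.2174, 8.8026, -3.2926)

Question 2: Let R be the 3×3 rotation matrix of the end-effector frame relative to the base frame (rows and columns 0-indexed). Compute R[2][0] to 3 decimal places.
End-effector x-axis (col 0 of R) = (-0.9896,-0.1358,0.0474)
R[2][0] = 0.0474

0.047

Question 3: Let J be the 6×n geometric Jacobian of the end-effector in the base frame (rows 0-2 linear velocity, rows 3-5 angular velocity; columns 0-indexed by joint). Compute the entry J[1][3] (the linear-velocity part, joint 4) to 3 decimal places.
prismatic axis z_3 = (-0.1250,0.6495,-0.7500)
J_v[:, 3] = z_3; J_ω[:, 3] = (0,0,0)
entry J[1][3] = 0.6495

0.650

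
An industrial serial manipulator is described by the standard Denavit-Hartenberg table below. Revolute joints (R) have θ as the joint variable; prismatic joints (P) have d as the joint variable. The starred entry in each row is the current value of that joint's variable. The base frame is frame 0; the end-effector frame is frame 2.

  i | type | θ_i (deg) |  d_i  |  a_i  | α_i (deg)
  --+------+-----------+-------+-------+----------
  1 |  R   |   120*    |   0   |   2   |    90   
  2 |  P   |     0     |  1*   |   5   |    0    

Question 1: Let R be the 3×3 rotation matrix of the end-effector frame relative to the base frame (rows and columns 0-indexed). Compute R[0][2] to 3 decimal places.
0.866

End-effector z-axis (col 2 of R) = (0.8660,0.5000,0.0000)
R[0][2] = 0.8660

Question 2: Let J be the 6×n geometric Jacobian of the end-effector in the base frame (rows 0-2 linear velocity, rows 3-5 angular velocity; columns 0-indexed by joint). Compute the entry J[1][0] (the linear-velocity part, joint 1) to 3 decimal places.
axis z_0 = ẑ; lever o_n−o_0 = (-2.6340,6.5622,0.0000)
cross product → J_v[:, 0] = (-6.5622,-2.6340,0.0000)
J_ω[:, 0] = z_0
entry J[1][0] = -2.6340

-2.634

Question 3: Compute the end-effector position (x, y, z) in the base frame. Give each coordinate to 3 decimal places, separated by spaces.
after link 1: o_1 = (-1.0000, 1.7321, 0.0000)
after link 2: o_2 = (-2.6340, 6.5622, 0.0000)

-2.634 6.562 0.000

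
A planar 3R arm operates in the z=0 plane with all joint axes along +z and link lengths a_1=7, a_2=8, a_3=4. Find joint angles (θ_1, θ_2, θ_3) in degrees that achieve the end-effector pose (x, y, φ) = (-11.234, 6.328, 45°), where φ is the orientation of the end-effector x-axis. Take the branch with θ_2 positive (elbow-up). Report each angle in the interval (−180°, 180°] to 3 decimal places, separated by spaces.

150.004 29.996 -135.000

wrist centre = target − a_3·(cos φ, sin φ) = (-14.0624, 3.4996)
cos θ_2 = (209.9989−7²−8²)/(2·7·8) = 0.8661; θ_2 = 29.9959° (elbow-up)
β = atan2(3.4996,-14.0624) = 166.0253°; ψ = atan2(3.9995,13.9285) = 16.0212°
θ_1 = β − ψ = 150.0041°
θ_3 = φ − θ_1 − θ_2 = -135.0000° (wrapped to (-180°,180°])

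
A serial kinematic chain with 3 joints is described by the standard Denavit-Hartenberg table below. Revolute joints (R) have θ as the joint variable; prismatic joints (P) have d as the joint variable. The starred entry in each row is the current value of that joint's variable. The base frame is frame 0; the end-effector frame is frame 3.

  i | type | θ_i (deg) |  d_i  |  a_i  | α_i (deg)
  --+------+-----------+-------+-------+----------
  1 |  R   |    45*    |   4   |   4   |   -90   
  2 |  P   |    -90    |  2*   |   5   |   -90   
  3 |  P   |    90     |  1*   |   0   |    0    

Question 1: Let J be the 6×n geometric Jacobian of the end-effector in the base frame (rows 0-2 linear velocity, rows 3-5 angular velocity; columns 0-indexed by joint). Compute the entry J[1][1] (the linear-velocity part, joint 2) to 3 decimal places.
prismatic axis z_1 = (-0.7071,0.7071,0.0000)
J_v[:, 1] = z_1; J_ω[:, 1] = (0,0,0)
entry J[1][1] = 0.7071

0.707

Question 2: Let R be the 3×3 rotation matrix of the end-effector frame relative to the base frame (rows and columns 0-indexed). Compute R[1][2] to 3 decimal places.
0.707

End-effector z-axis (col 2 of R) = (0.7071,0.7071,-0.0000)
R[1][2] = 0.7071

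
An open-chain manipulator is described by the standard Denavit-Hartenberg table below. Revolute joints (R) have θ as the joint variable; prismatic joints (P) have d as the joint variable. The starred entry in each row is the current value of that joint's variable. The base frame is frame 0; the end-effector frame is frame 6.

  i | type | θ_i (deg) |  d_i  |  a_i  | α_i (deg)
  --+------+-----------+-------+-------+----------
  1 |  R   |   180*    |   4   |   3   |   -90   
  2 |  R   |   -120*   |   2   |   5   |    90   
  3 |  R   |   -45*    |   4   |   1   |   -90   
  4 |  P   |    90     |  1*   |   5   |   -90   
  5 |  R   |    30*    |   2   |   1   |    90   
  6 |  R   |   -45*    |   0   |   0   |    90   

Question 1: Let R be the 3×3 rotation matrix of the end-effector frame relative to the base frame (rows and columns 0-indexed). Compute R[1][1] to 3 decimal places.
End-effector y-axis (col 1 of R) = (-0.1268,-0.6124,0.7803)
R[1][1] = -0.6124

-0.612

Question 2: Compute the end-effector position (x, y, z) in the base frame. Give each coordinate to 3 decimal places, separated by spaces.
after link 1: o_1 = (-3.0000, 0.0000, 4.0000)
after link 2: o_2 = (-0.5000, -2.0000, 8.3301)
after link 3: o_3 = (3.3177, -1.2929, 6.9425)
after link 4: o_4 = (-0.6589, -2.0000, 10.0549)
after link 5: o_5 = (-2.2928, -3.0607, 8.9570)
after link 6: o_6 = (-2.2928, -3.0607, 8.9570)

-2.293 -3.061 8.957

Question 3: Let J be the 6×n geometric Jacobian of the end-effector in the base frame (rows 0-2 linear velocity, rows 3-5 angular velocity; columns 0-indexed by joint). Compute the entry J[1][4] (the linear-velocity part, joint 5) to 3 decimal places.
axis z_4 = (-0.3536,-0.7071,-0.6124); lever o_n−o_4 = (-1.6339,-1.0607,-1.0979)
cross product → J_v[:, 4] = (0.1268,0.6124,-0.7803)
J_ω[:, 4] = z_4
entry J[1][4] = 0.6124

0.612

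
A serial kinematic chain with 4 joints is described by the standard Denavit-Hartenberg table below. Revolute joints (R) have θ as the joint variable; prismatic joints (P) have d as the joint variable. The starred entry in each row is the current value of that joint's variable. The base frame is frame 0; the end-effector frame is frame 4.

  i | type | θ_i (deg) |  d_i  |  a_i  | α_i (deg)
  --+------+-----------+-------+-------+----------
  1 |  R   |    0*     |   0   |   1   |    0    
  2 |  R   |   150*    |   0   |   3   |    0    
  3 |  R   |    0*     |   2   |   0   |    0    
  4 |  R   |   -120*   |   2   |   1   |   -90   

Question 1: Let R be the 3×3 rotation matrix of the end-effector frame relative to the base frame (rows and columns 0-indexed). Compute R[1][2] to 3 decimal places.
0.866

End-effector z-axis (col 2 of R) = (-0.5000,0.8660,0.0000)
R[1][2] = 0.8660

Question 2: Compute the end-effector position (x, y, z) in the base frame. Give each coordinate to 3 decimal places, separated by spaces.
after link 1: o_1 = (1.0000, 0.0000, 0.0000)
after link 2: o_2 = (-1.5981, 1.5000, 0.0000)
after link 3: o_3 = (-1.5981, 1.5000, 2.0000)
after link 4: o_4 = (-0.7321, 2.0000, 4.0000)

-0.732 2.000 4.000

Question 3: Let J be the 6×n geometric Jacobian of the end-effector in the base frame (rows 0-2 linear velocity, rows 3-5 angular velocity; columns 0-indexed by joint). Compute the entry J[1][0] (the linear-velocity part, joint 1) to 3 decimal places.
-0.732

axis z_0 = ẑ; lever o_n−o_0 = (-0.7321,2.0000,4.0000)
cross product → J_v[:, 0] = (-2.0000,-0.7321,0.0000)
J_ω[:, 0] = z_0
entry J[1][0] = -0.7321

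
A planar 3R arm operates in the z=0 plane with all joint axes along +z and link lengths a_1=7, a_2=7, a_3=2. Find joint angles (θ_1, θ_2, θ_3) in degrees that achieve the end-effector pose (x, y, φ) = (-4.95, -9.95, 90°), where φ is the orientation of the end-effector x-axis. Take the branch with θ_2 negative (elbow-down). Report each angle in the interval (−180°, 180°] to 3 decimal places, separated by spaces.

wrist centre = target − a_3·(cos φ, sin φ) = (-4.9500, -11.9500)
cos θ_2 = (167.3050−7²−7²)/(2·7·7) = 0.7072; θ_2 = -44.9929° (elbow-down)
β = atan2(-11.9500,-4.9500) = -112.5006°; ψ = atan2(-4.9491,11.9504) = -22.4965°
θ_1 = β − ψ = -90.0041°
θ_3 = φ − θ_1 − θ_2 = -135.0029° (wrapped to (-180°,180°])

-90.004 -44.993 -135.003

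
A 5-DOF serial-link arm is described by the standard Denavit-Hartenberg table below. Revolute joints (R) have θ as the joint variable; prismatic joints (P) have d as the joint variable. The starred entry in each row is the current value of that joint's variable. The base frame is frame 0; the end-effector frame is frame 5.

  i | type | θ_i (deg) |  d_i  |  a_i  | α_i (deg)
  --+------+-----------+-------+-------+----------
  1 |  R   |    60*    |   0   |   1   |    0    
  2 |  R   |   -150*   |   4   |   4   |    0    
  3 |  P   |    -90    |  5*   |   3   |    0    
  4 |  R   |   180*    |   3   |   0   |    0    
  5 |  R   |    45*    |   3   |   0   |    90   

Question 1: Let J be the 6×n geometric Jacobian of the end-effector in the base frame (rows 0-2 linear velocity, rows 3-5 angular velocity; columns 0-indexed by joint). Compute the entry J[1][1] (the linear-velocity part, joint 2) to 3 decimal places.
-3.000

axis z_1 = (0.0000,0.0000,1.0000); lever o_n−o_1 = (-3.0000,-4.0000,15.0000)
cross product → J_v[:, 1] = (4.0000,-3.0000,0.0000)
J_ω[:, 1] = z_1
entry J[1][1] = -3.0000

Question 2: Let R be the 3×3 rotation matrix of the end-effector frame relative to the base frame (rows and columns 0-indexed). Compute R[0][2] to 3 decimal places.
0.707

End-effector z-axis (col 2 of R) = (0.7071,-0.7071,0.0000)
R[0][2] = 0.7071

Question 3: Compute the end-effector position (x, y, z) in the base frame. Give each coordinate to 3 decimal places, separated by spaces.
after link 1: o_1 = (0.5000, 0.8660, 0.0000)
after link 2: o_2 = (0.5000, -3.1340, 4.0000)
after link 3: o_3 = (-2.5000, -3.1340, 9.0000)
after link 4: o_4 = (-2.5000, -3.1340, 12.0000)
after link 5: o_5 = (-2.5000, -3.1340, 15.0000)

-2.500 -3.134 15.000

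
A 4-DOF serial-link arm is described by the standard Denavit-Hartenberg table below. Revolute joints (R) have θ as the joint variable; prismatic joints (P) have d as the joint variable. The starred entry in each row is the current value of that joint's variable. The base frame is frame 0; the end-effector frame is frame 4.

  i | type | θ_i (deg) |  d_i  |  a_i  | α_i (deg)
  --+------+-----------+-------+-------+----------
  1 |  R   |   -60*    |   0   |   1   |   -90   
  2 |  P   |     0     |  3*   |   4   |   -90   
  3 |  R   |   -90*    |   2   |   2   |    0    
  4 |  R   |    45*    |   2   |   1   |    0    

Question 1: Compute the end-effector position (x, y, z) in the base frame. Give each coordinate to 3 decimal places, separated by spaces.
7.796 -2.089 -4.000

after link 1: o_1 = (0.5000, -0.8660, 0.0000)
after link 2: o_2 = (5.0981, -2.8301, 0.0000)
after link 3: o_3 = (6.8301, -1.8301, -2.0000)
after link 4: o_4 = (7.7961, -2.0889, -4.0000)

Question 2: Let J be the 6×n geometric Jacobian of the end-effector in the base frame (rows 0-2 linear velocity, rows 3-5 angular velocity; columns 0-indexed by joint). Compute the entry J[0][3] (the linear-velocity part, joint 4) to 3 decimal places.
-0.259

axis z_3 = (0.0000,0.0000,-1.0000); lever o_n−o_3 = (0.9659,-0.2588,-2.0000)
cross product → J_v[:, 3] = (-0.2588,-0.9659,-0.0000)
J_ω[:, 3] = z_3
entry J[0][3] = -0.2588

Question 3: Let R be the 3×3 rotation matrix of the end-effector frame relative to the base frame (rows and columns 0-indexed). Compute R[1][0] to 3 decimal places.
End-effector x-axis (col 0 of R) = (0.9659,-0.2588,0.0000)
R[1][0] = -0.2588

-0.259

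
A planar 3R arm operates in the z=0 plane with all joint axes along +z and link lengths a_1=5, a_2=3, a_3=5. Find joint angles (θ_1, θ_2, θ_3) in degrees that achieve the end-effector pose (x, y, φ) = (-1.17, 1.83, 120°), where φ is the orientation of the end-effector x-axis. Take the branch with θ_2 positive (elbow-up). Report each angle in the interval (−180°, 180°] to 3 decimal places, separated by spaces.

-93.974 149.999 63.975

wrist centre = target − a_3·(cos φ, sin φ) = (1.3300, -2.5001)
cos θ_2 = (8.0195−5²−3²)/(2·5·3) = -0.8660; θ_2 = 149.9989° (elbow-up)
β = atan2(-2.5001,1.3300) = -61.9882°; ψ = atan2(1.5001,2.4020) = 31.9853°
θ_1 = β − ψ = -93.9735°
θ_3 = φ − θ_1 − θ_2 = 63.9747° (wrapped to (-180°,180°])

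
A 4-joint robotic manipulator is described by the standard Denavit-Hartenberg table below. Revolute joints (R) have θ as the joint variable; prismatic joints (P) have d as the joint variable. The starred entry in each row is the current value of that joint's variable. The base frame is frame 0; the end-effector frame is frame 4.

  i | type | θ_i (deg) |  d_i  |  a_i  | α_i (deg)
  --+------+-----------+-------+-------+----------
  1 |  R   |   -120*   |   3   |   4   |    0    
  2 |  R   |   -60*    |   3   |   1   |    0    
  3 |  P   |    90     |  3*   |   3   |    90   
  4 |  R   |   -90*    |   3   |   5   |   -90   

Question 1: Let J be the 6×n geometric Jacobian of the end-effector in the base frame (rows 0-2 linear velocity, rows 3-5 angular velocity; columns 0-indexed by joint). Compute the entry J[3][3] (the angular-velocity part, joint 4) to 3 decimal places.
axis z_3 = (-1.0000,-0.0000,0.0000); lever o_n−o_3 = (-3.0000,-0.0000,-5.0000)
cross product → J_v[:, 3] = (0.0000,-5.0000,0.0000)
J_ω[:, 3] = z_3
entry J[3][3] = -1.0000

-1.000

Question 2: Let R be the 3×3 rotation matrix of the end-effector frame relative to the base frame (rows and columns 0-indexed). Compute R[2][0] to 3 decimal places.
End-effector x-axis (col 0 of R) = (-0.0000,-0.0000,-1.0000)
R[2][0] = -1.0000

-1.000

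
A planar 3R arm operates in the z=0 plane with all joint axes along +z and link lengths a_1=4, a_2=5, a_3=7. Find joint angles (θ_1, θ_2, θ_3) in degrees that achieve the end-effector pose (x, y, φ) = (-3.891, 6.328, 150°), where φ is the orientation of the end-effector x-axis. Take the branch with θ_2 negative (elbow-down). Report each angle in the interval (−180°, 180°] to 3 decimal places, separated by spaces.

135.008 -135.008 150.000

wrist centre = target − a_3·(cos φ, sin φ) = (2.1712, 2.8280)
cos θ_2 = (12.7116−4²−5²)/(2·4·5) = -0.7072; θ_2 = -135.0084° (elbow-down)
β = atan2(2.8280,2.1712) = 52.4850°; ψ = atan2(-3.5350,0.4639) = -82.5230°
θ_1 = β − ψ = 135.0080°
θ_3 = φ − θ_1 − θ_2 = 150.0004° (wrapped to (-180°,180°])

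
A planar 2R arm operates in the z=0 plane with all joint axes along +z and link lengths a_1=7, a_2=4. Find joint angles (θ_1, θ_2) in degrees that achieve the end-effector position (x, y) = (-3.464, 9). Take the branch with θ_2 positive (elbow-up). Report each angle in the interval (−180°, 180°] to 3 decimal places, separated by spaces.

cos θ_2 = (92.9993−7²−4²)/(2·7·4) = 0.5000; θ_2 = 60.0008° (elbow-up)
β = atan2(9.0000,-3.4640) = 111.0512°; ψ = atan2(3.4641,8.9999) = 21.0520°
θ_1 = β − ψ = 89.9992°

89.999 60.001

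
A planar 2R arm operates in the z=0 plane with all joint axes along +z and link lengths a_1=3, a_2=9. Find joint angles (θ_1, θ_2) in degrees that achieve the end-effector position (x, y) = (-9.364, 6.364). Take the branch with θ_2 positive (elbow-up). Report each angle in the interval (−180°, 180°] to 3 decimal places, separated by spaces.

111.600 44.998

cos θ_2 = (128.1850−3²−9²)/(2·3·9) = 0.7071; θ_2 = 44.9982° (elbow-up)
β = atan2(6.3640,-9.3640) = 145.7990°; ψ = atan2(6.3638,9.3642) = 34.1995°
θ_1 = β − ψ = 111.5995°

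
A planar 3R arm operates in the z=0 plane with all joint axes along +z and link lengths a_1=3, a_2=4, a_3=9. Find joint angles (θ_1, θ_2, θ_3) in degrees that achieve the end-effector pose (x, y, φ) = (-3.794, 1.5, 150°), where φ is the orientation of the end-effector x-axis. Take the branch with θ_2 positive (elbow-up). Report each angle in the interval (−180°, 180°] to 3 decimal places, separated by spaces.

wrist centre = target − a_3·(cos φ, sin φ) = (4.0002, -3.0000)
cos θ_2 = (25.0018−3²−4²)/(2·3·4) = 0.0001; θ_2 = 89.9956° (elbow-up)
β = atan2(-3.0000,4.0002) = -36.8683°; ψ = atan2(4.0000,3.0003) = 53.1273°
θ_1 = β − ψ = -89.9956°
θ_3 = φ − θ_1 − θ_2 = 150.0000° (wrapped to (-180°,180°])

-89.996 89.996 150.000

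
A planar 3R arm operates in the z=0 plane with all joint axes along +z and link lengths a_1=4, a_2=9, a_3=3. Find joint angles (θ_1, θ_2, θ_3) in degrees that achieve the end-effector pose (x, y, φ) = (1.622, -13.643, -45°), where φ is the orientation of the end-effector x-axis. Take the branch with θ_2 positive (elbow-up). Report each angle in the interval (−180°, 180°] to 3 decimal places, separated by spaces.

wrist centre = target − a_3·(cos φ, sin φ) = (-0.4993, -11.5217)
cos θ_2 = (132.9984−4²−9²)/(2·4·9) = 0.5000; θ_2 = 60.0014° (elbow-up)
β = atan2(-11.5217,-0.4993) = -92.4815°; ψ = atan2(7.7943,8.4998) = 42.5209°
θ_1 = β − ψ = -135.0024°
θ_3 = φ − θ_1 − θ_2 = 30.0010° (wrapped to (-180°,180°])

-135.002 60.001 30.001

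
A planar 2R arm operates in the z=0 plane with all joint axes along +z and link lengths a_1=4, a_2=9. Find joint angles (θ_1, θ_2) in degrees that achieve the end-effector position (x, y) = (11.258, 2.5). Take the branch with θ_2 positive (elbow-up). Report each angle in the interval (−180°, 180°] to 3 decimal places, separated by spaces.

cos θ_2 = (132.9926−4²−9²)/(2·4·9) = 0.4999; θ_2 = 60.0068° (elbow-up)
β = atan2(2.5000,11.2580) = 12.5202°; ψ = atan2(7.7948,8.4991) = 42.5249°
θ_1 = β − ψ = -30.0047°

-30.005 60.007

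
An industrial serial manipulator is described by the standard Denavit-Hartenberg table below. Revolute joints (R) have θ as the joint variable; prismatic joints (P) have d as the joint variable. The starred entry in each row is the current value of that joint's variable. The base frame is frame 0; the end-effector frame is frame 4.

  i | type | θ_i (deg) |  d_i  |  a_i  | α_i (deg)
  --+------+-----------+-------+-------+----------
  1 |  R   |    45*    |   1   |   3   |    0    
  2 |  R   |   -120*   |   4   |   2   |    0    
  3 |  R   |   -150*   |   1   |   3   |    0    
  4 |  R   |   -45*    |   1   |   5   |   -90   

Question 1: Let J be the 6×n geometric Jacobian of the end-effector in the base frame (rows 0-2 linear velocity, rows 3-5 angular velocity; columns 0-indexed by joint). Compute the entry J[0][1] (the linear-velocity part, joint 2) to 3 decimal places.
-5.189

axis z_1 = (0.0000,0.0000,1.0000); lever o_n−o_1 = (-1.6037,5.1895,6.0000)
cross product → J_v[:, 1] = (-5.1895,-1.6037,0.0000)
J_ω[:, 1] = z_1
entry J[0][1] = -5.1895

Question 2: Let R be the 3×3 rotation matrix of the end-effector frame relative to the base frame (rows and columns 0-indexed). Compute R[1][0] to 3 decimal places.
End-effector x-axis (col 0 of R) = (0.0000,1.0000,0.0000)
R[1][0] = 1.0000

1.000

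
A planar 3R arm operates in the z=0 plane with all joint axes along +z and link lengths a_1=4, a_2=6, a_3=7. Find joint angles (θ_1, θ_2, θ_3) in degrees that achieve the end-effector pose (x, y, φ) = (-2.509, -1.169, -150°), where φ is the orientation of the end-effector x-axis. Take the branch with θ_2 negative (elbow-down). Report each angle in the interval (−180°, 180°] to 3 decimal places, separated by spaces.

126.540 -135.000 -141.539

wrist centre = target − a_3·(cos φ, sin φ) = (3.5532, 2.3310)
cos θ_2 = (18.0586−4²−6²)/(2·4·6) = -0.7071; θ_2 = -135.0004° (elbow-down)
β = atan2(2.3310,3.5532) = 33.2662°; ψ = atan2(-4.2426,-0.2427) = -93.2737°
θ_1 = β − ψ = 126.5398°
θ_3 = φ − θ_1 − θ_2 = -141.5394° (wrapped to (-180°,180°])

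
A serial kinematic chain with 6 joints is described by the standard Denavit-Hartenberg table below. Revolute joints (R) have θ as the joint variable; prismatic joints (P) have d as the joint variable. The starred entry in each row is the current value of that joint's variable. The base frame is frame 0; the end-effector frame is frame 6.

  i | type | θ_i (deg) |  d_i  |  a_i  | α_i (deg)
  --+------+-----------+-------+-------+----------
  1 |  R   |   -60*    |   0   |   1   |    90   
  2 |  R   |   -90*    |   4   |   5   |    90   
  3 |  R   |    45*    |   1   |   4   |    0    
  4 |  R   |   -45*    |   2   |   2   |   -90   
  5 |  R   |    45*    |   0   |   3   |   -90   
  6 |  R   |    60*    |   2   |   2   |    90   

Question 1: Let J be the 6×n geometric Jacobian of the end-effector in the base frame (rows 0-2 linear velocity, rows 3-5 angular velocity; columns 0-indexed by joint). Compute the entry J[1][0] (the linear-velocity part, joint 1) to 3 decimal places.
-3.292

axis z_0 = ẑ; lever o_n−o_0 = (-3.2923,-4.4904,-11.2426)
cross product → J_v[:, 0] = (4.4904,-3.2923,0.0000)
J_ω[:, 0] = z_0
entry J[1][0] = -3.2923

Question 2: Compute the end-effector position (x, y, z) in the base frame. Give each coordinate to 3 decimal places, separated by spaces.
after link 1: o_1 = (0.5000, -0.8660, 0.0000)
after link 2: o_2 = (-2.9641, -2.8660, -5.0000)
after link 3: o_3 = (-5.9136, -3.4142, -7.8284)
after link 4: o_4 = (-6.9136, -1.6822, -9.8284)
after link 5: o_5 = (-5.8529, -3.5193, -11.9497)
after link 6: o_6 = (-3.2923, -4.4904, -11.2426)

-3.292 -4.490 -11.243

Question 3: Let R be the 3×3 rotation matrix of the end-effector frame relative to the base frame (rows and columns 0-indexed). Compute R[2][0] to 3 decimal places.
End-effector x-axis (col 0 of R) = (0.9268,0.1268,-0.3536)
R[2][0] = -0.3536

-0.354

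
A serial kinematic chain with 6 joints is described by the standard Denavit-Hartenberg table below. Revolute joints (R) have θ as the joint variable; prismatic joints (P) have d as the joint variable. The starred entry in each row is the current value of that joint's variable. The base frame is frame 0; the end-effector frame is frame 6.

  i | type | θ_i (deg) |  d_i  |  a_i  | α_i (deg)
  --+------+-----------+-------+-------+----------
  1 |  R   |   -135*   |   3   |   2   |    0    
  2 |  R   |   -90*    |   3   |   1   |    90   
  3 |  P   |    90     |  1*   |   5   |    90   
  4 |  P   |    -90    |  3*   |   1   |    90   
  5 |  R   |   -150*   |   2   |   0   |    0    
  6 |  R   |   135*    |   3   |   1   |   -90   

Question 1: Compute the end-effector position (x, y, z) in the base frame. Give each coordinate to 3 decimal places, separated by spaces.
-4.743 0.548 6.000

after link 1: o_1 = (-1.4142, -1.4142, 3.0000)
after link 2: o_2 = (-2.1213, -0.7071, 6.0000)
after link 3: o_3 = (-1.4142, -0.0000, 11.0000)
after link 4: o_4 = (-4.2426, 1.4142, 11.0000)
after link 5: o_5 = (-4.2426, 1.4142, 9.0000)
after link 6: o_6 = (-4.7426, 0.5482, 6.0000)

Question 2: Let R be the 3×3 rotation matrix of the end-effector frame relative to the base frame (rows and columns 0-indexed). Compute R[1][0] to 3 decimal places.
End-effector x-axis (col 0 of R) = (-0.5000,-0.8660,-0.0000)
R[1][0] = -0.8660

-0.866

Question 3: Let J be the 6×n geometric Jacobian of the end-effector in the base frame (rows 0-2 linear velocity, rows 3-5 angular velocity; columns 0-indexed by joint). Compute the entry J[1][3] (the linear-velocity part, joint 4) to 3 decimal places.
0.707

prismatic axis z_3 = (-0.7071,0.7071,-0.0000)
J_v[:, 3] = z_3; J_ω[:, 3] = (0,0,0)
entry J[1][3] = 0.7071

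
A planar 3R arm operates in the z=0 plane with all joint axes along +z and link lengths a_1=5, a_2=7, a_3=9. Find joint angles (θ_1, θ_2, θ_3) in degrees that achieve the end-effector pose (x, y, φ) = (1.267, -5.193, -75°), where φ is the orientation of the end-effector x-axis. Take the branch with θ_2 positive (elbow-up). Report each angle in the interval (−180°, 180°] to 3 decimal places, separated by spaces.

wrist centre = target − a_3·(cos φ, sin φ) = (-1.0624, 3.5003)
cos θ_2 = (13.3810−5²−7²)/(2·5·7) = -0.8660; θ_2 = 149.9955° (elbow-up)
β = atan2(3.5003,-1.0624) = 106.8834°; ψ = atan2(3.5005,-1.0619) = 106.8757°
θ_1 = β − ψ = 0.0077°
θ_3 = φ − θ_1 − θ_2 = 134.9968° (wrapped to (-180°,180°])

0.008 149.996 134.997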